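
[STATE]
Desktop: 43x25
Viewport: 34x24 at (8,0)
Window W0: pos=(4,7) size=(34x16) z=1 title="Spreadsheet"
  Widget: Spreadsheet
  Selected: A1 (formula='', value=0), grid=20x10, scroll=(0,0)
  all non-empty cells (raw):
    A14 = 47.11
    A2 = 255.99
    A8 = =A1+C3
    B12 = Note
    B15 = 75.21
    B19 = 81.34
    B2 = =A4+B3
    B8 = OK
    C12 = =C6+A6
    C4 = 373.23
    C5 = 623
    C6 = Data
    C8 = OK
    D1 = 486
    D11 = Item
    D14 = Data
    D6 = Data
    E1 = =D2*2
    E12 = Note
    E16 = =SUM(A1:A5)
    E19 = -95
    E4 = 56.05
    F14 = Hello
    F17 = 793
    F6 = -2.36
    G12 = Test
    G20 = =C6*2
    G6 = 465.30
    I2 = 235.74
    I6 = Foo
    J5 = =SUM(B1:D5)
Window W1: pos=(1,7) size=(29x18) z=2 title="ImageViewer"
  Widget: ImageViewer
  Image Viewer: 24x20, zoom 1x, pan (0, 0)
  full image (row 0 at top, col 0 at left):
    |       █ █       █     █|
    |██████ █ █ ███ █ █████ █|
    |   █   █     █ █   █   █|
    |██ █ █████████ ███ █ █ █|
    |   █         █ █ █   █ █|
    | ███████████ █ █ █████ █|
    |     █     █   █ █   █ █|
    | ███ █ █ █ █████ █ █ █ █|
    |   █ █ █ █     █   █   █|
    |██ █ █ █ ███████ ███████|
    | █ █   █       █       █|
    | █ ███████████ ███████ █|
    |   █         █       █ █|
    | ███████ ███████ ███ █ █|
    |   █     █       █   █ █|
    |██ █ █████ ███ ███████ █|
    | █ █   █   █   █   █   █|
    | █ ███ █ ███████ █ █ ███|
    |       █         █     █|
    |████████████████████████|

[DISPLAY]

                                  
                                  
                                  
                                  
                                  
                                  
                                  
━━━━━━━━━━━━━━━━━━━━━┓━━━━━━━┓    
Viewer               ┃       ┃    
─────────────────────┨───────┨    
 █ █       █     █   ┃       ┃    
 █ █ ███ █ █████ █   ┃      D┃    
 █     █ █   █   █   ┃-------┃    
████████ ███ █ █ █   ┃  0    ┃    
       █ █ █   █ █   ┃  0    ┃    
██████ █ █ █████ █   ┃  0    ┃    
     █   █ █   █ █   ┃.23    ┃    
 █ █ █████ █ █ █ █   ┃623    ┃    
 █ █     █   █   █   ┃   Data┃    
 █ ███████ ███████   ┃  0    ┃    
 █       █       █   ┃       ┃    
████████ ███████ █   ┃  0    ┃    
       █       █ █   ┃━━━━━━━┛    
██ ███████ ███ █ █   ┃            


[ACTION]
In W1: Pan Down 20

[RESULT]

                                  
                                  
                                  
                                  
                                  
                                  
                                  
━━━━━━━━━━━━━━━━━━━━━┓━━━━━━━┓    
Viewer               ┃       ┃    
─────────────────────┨───────┨    
                     ┃       ┃    
                     ┃      D┃    
                     ┃-------┃    
                     ┃  0    ┃    
                     ┃  0    ┃    
                     ┃  0    ┃    
                     ┃.23    ┃    
                     ┃623    ┃    
                     ┃   Data┃    
                     ┃  0    ┃    
                     ┃       ┃    
                     ┃  0    ┃    
                     ┃━━━━━━━┛    
                     ┃            


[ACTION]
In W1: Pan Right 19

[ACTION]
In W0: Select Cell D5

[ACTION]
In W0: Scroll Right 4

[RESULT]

                                  
                                  
                                  
                                  
                                  
                                  
                                  
━━━━━━━━━━━━━━━━━━━━━┓━━━━━━━┓    
Viewer               ┃       ┃    
─────────────────────┨───────┨    
                     ┃       ┃    
                     ┃      H┃    
                     ┃-------┃    
                     ┃  0    ┃    
                     ┃  0    ┃    
                     ┃  0    ┃    
                     ┃  0    ┃    
                     ┃  0    ┃    
                     ┃.30    ┃    
                     ┃  0    ┃    
                     ┃  0    ┃    
                     ┃  0    ┃    
                     ┃━━━━━━━┛    
                     ┃            


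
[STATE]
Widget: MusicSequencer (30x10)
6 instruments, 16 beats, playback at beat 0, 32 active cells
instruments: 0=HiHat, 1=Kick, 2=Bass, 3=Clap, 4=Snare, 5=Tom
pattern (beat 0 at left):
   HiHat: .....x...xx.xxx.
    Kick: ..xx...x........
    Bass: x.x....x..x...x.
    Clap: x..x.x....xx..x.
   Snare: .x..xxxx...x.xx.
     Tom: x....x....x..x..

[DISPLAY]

      ▼123456789012345        
 HiHat·····█···██·███·        
  Kick··██···█········        
  Bass█·█····█··█···█·        
  Clap█··█·█····██··█·        
 Snare·█··████···█·██·        
   Tom█····█····█··█··        
                              
                              
                              


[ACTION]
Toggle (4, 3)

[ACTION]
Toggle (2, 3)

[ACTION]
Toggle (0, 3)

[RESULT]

      ▼123456789012345        
 HiHat···█·█···██·███·        
  Kick··██···█········        
  Bass█·██···█··█···█·        
  Clap█··█·█····██··█·        
 Snare·█·█████···█·██·        
   Tom█····█····█··█··        
                              
                              
                              


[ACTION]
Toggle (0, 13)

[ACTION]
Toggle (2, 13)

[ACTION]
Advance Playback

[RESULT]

      0▼23456789012345        
 HiHat···█·█···██·█·█·        
  Kick··██···█········        
  Bass█·██···█··█··██·        
  Clap█··█·█····██··█·        
 Snare·█·█████···█·██·        
   Tom█····█····█··█··        
                              
                              
                              


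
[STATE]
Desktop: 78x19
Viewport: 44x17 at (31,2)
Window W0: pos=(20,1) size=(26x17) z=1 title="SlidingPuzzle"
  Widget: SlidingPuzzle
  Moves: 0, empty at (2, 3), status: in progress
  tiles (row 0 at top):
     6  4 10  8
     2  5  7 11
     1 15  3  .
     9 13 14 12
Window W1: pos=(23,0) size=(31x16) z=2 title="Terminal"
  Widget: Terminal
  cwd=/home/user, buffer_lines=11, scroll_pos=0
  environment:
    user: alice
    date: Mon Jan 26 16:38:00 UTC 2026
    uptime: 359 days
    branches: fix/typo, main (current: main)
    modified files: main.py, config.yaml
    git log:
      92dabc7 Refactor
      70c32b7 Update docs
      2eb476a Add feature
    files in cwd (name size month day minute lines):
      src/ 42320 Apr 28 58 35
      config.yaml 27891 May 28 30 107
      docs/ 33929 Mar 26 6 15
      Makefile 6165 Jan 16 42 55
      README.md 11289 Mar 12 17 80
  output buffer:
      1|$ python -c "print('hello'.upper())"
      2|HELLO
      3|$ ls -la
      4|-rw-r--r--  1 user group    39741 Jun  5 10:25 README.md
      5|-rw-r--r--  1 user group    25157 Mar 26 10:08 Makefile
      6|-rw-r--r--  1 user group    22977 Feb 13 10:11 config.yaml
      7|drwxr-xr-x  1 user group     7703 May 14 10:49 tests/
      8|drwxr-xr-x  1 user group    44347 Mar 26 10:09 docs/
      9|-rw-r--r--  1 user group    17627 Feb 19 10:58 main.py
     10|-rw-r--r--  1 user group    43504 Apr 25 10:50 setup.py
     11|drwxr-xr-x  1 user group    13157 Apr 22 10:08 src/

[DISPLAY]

──────────────────────┨                     
n -c "print('hello'.up┃                     
                      ┃                     
a                     ┃                     
r--  1 user group    3┃                     
r--  1 user group    2┃                     
r--  1 user group    2┃                     
r-x  1 user group     ┃                     
r-x  1 user group    4┃                     
r--  1 user group    1┃                     
r--  1 user group    4┃                     
r-x  1 user group    1┃                     
                      ┃                     
━━━━━━━━━━━━━━━━━━━━━━┛                     
              ┃                             
━━━━━━━━━━━━━━┛                             
                                            


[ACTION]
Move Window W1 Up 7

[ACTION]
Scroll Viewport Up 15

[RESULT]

━━━━━━━━━━━━━━━━━━━━━━┓                     
al                    ┃                     
──────────────────────┨                     
n -c "print('hello'.up┃                     
                      ┃                     
a                     ┃                     
r--  1 user group    3┃                     
r--  1 user group    2┃                     
r--  1 user group    2┃                     
r-x  1 user group     ┃                     
r-x  1 user group    4┃                     
r--  1 user group    1┃                     
r--  1 user group    4┃                     
r-x  1 user group    1┃                     
                      ┃                     
━━━━━━━━━━━━━━━━━━━━━━┛                     
              ┃                             


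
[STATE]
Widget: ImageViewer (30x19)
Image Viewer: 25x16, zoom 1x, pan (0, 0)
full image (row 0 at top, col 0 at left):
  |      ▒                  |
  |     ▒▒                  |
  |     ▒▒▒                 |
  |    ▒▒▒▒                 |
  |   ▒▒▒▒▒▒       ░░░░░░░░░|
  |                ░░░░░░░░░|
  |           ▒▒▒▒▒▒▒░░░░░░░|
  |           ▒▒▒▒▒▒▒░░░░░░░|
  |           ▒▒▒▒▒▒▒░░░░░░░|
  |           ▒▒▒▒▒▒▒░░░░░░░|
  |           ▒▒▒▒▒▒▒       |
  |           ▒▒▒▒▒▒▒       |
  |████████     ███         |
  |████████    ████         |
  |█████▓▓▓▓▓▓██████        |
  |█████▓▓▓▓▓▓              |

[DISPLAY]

      ▒                       
     ▒▒                       
     ▒▒▒                      
    ▒▒▒▒                      
   ▒▒▒▒▒▒       ░░░░░░░░░     
                ░░░░░░░░░     
           ▒▒▒▒▒▒▒░░░░░░░     
           ▒▒▒▒▒▒▒░░░░░░░     
           ▒▒▒▒▒▒▒░░░░░░░     
           ▒▒▒▒▒▒▒░░░░░░░     
           ▒▒▒▒▒▒▒            
           ▒▒▒▒▒▒▒            
████████     ███              
████████    ████              
█████▓▓▓▓▓▓██████             
█████▓▓▓▓▓▓                   
                              
                              
                              


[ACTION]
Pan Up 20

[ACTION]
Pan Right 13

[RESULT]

                              
                              
                              
                              
   ░░░░░░░░░                  
   ░░░░░░░░░                  
▒▒▒▒▒░░░░░░░                  
▒▒▒▒▒░░░░░░░                  
▒▒▒▒▒░░░░░░░                  
▒▒▒▒▒░░░░░░░                  
▒▒▒▒▒                         
▒▒▒▒▒                         
███                           
███                           
████                          
                              
                              
                              
                              


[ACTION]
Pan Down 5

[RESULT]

   ░░░░░░░░░                  
▒▒▒▒▒░░░░░░░                  
▒▒▒▒▒░░░░░░░                  
▒▒▒▒▒░░░░░░░                  
▒▒▒▒▒░░░░░░░                  
▒▒▒▒▒                         
▒▒▒▒▒                         
███                           
███                           
████                          
                              
                              
                              
                              
                              
                              
                              
                              
                              


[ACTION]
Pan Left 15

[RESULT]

                ░░░░░░░░░     
           ▒▒▒▒▒▒▒░░░░░░░     
           ▒▒▒▒▒▒▒░░░░░░░     
           ▒▒▒▒▒▒▒░░░░░░░     
           ▒▒▒▒▒▒▒░░░░░░░     
           ▒▒▒▒▒▒▒            
           ▒▒▒▒▒▒▒            
████████     ███              
████████    ████              
█████▓▓▓▓▓▓██████             
█████▓▓▓▓▓▓                   
                              
                              
                              
                              
                              
                              
                              
                              


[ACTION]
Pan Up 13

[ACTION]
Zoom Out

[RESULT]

      ▒                       
     ▒▒                       
     ▒▒▒                      
    ▒▒▒▒                      
   ▒▒▒▒▒▒       ░░░░░░░░░     
                ░░░░░░░░░     
           ▒▒▒▒▒▒▒░░░░░░░     
           ▒▒▒▒▒▒▒░░░░░░░     
           ▒▒▒▒▒▒▒░░░░░░░     
           ▒▒▒▒▒▒▒░░░░░░░     
           ▒▒▒▒▒▒▒            
           ▒▒▒▒▒▒▒            
████████     ███              
████████    ████              
█████▓▓▓▓▓▓██████             
█████▓▓▓▓▓▓                   
                              
                              
                              


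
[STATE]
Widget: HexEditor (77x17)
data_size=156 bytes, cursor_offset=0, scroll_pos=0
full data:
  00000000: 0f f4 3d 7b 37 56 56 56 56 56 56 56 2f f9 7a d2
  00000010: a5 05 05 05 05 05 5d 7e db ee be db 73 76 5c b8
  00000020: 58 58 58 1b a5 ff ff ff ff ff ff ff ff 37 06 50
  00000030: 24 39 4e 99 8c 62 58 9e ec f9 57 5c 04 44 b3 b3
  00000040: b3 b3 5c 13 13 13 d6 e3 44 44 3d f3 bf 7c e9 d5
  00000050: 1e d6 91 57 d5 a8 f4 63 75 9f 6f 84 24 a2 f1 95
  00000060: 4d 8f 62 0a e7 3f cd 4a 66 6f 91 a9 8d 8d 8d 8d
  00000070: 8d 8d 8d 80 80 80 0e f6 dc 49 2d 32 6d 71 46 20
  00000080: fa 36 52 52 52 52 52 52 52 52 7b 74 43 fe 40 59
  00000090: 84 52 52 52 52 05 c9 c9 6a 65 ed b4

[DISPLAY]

00000000  0F f4 3d 7b 37 56 56 56  56 56 56 56 2f f9 7a d2  |..={7VVVVVVV/.z.
00000010  a5 05 05 05 05 05 5d 7e  db ee be db 73 76 5c b8  |......]~....sv\.
00000020  58 58 58 1b a5 ff ff ff  ff ff ff ff ff 37 06 50  |XXX..........7.P
00000030  24 39 4e 99 8c 62 58 9e  ec f9 57 5c 04 44 b3 b3  |$9N..bX...W\.D..
00000040  b3 b3 5c 13 13 13 d6 e3  44 44 3d f3 bf 7c e9 d5  |..\.....DD=..|..
00000050  1e d6 91 57 d5 a8 f4 63  75 9f 6f 84 24 a2 f1 95  |...W...cu.o.$...
00000060  4d 8f 62 0a e7 3f cd 4a  66 6f 91 a9 8d 8d 8d 8d  |M.b..?.Jfo......
00000070  8d 8d 8d 80 80 80 0e f6  dc 49 2d 32 6d 71 46 20  |.........I-2mqF 
00000080  fa 36 52 52 52 52 52 52  52 52 7b 74 43 fe 40 59  |.6RRRRRRRR{tC.@Y
00000090  84 52 52 52 52 05 c9 c9  6a 65 ed b4              |.RRRR...je..    
                                                                             
                                                                             
                                                                             
                                                                             
                                                                             
                                                                             
                                                                             


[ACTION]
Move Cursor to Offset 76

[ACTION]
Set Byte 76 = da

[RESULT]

00000000  0f f4 3d 7b 37 56 56 56  56 56 56 56 2f f9 7a d2  |..={7VVVVVVV/.z.
00000010  a5 05 05 05 05 05 5d 7e  db ee be db 73 76 5c b8  |......]~....sv\.
00000020  58 58 58 1b a5 ff ff ff  ff ff ff ff ff 37 06 50  |XXX..........7.P
00000030  24 39 4e 99 8c 62 58 9e  ec f9 57 5c 04 44 b3 b3  |$9N..bX...W\.D..
00000040  b3 b3 5c 13 13 13 d6 e3  44 44 3d f3 DA 7c e9 d5  |..\.....DD=..|..
00000050  1e d6 91 57 d5 a8 f4 63  75 9f 6f 84 24 a2 f1 95  |...W...cu.o.$...
00000060  4d 8f 62 0a e7 3f cd 4a  66 6f 91 a9 8d 8d 8d 8d  |M.b..?.Jfo......
00000070  8d 8d 8d 80 80 80 0e f6  dc 49 2d 32 6d 71 46 20  |.........I-2mqF 
00000080  fa 36 52 52 52 52 52 52  52 52 7b 74 43 fe 40 59  |.6RRRRRRRR{tC.@Y
00000090  84 52 52 52 52 05 c9 c9  6a 65 ed b4              |.RRRR...je..    
                                                                             
                                                                             
                                                                             
                                                                             
                                                                             
                                                                             
                                                                             


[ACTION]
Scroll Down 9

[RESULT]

00000090  84 52 52 52 52 05 c9 c9  6a 65 ed b4              |.RRRR...je..    
                                                                             
                                                                             
                                                                             
                                                                             
                                                                             
                                                                             
                                                                             
                                                                             
                                                                             
                                                                             
                                                                             
                                                                             
                                                                             
                                                                             
                                                                             
                                                                             


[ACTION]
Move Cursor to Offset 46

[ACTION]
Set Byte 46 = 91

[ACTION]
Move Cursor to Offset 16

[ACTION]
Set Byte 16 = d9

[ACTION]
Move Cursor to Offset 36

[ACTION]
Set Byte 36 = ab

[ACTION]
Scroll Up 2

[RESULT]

00000070  8d 8d 8d 80 80 80 0e f6  dc 49 2d 32 6d 71 46 20  |.........I-2mqF 
00000080  fa 36 52 52 52 52 52 52  52 52 7b 74 43 fe 40 59  |.6RRRRRRRR{tC.@Y
00000090  84 52 52 52 52 05 c9 c9  6a 65 ed b4              |.RRRR...je..    
                                                                             
                                                                             
                                                                             
                                                                             
                                                                             
                                                                             
                                                                             
                                                                             
                                                                             
                                                                             
                                                                             
                                                                             
                                                                             
                                                                             


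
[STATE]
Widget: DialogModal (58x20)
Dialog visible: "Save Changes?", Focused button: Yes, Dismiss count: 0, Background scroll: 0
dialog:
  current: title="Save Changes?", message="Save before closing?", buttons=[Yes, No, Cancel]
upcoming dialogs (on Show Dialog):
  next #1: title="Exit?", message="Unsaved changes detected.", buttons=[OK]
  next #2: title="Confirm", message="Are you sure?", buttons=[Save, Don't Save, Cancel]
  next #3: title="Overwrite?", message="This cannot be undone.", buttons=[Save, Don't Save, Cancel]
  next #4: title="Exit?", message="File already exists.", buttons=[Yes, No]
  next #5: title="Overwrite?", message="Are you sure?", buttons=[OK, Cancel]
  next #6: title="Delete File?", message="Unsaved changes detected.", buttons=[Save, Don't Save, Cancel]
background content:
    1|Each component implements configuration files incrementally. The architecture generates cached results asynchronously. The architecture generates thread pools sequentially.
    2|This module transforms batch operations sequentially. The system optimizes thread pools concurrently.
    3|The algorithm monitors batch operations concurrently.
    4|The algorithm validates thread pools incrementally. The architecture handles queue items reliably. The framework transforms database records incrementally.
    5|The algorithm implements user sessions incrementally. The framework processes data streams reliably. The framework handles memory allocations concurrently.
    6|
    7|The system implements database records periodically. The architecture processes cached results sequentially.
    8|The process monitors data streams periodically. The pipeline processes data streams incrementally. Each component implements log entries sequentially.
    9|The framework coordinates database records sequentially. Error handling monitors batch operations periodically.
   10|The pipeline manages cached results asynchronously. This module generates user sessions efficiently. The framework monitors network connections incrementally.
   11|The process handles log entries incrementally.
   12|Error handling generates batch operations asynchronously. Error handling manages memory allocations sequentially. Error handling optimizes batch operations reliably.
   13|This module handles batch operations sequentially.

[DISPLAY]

Each component implements configuration files incrementall
This module transforms batch operations sequentially. The 
The algorithm monitors batch operations concurrently.     
The algorithm validates thread pools incrementally. The ar
The algorithm implements user sessions incrementally. The 
                                                          
The system implements database records periodically. The a
The process monit┌──────────────────────┐cally. The pipeli
The framework coo│    Save Changes?     │s sequentially. E
The pipeline mana│ Save before closing? │hronously. This m
The process handl│ [Yes]  No   Cancel   │ally.            
Error handling ge└──────────────────────┘ asynchronously. 
This module handles batch operations sequentially.        
                                                          
                                                          
                                                          
                                                          
                                                          
                                                          
                                                          


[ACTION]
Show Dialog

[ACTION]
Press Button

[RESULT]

Each component implements configuration files incrementall
This module transforms batch operations sequentially. The 
The algorithm monitors batch operations concurrently.     
The algorithm validates thread pools incrementally. The ar
The algorithm implements user sessions incrementally. The 
                                                          
The system implements database records periodically. The a
The process monitors data streams periodically. The pipeli
The framework coordinates database records sequentially. E
The pipeline manages cached results asynchronously. This m
The process handles log entries incrementally.            
Error handling generates batch operations asynchronously. 
This module handles batch operations sequentially.        
                                                          
                                                          
                                                          
                                                          
                                                          
                                                          
                                                          


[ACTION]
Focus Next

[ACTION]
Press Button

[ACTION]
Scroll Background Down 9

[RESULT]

The pipeline manages cached results asynchronously. This m
The process handles log entries incrementally.            
Error handling generates batch operations asynchronously. 
This module handles batch operations sequentially.        
                                                          
                                                          
                                                          
                                                          
                                                          
                                                          
                                                          
                                                          
                                                          
                                                          
                                                          
                                                          
                                                          
                                                          
                                                          
                                                          


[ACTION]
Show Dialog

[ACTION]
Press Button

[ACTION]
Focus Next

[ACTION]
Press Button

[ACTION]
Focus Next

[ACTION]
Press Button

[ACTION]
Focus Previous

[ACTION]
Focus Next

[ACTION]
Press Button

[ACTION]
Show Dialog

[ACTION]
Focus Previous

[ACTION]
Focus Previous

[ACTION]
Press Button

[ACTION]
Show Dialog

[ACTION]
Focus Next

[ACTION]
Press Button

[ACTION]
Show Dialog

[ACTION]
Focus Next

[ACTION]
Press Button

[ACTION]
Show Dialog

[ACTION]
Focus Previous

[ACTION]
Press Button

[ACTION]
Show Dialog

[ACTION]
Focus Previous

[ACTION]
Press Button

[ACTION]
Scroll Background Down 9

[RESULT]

This module handles batch operations sequentially.        
                                                          
                                                          
                                                          
                                                          
                                                          
                                                          
                                                          
                                                          
                                                          
                                                          
                                                          
                                                          
                                                          
                                                          
                                                          
                                                          
                                                          
                                                          
                                                          


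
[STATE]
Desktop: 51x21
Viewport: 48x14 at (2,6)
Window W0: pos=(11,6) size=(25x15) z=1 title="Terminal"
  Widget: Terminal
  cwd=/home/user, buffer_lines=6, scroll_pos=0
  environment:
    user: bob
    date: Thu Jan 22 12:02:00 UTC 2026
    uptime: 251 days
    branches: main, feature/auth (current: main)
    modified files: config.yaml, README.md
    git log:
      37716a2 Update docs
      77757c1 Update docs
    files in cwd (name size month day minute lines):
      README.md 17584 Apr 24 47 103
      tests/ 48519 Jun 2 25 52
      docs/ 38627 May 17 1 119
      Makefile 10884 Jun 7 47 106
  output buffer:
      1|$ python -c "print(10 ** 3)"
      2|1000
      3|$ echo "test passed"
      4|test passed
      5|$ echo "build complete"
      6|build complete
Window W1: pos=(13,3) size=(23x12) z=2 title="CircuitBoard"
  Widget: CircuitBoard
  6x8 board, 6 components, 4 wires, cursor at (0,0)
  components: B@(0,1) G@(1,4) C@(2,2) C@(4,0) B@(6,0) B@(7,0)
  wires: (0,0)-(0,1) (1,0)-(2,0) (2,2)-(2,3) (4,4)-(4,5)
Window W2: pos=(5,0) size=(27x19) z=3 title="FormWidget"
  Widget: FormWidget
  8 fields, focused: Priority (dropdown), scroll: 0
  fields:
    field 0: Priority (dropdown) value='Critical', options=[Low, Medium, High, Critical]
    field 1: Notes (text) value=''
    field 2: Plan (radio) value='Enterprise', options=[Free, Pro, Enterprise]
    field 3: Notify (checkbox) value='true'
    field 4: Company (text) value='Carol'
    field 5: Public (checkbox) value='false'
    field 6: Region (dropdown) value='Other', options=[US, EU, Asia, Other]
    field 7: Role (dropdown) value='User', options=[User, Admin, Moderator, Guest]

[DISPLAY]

   ┃  Notify:     [x]        ┃   ┃              
   ┃  Company:    [Carol    ]┃   ┃              
   ┃  Public:     [ ]        ┃   ┃              
   ┃  Region:     [Other   ▼]┃  G┃              
   ┃  Role:       [User    ▼]┃   ┃              
   ┃                         ┃   ┃              
   ┃                         ┃   ┃              
   ┃                         ┃   ┃              
   ┃                         ┃━━━┛              
   ┃                         ┃   ┃              
   ┃                         ┃   ┃              
   ┃                         ┃   ┃              
   ┗━━━━━━━━━━━━━━━━━━━━━━━━━┛   ┃              
         ┃                       ┃              


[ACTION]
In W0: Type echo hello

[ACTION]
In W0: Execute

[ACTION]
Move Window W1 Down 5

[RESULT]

   ┃  Notify:     [x]        ┃━━━┓              
   ┃  Company:    [Carol    ]┃   ┃              
   ┃  Public:     [ ]        ┃━━━┓              
   ┃  Region:     [Other   ▼]┃   ┃              
   ┃  Role:       [User    ▼]┃───┨              
   ┃                         ┃   ┃              
   ┃                         ┃   ┃              
   ┃                         ┃   ┃              
   ┃                         ┃  G┃              
   ┃                         ┃   ┃              
   ┃                         ┃   ┃              
   ┃                         ┃   ┃              
   ┗━━━━━━━━━━━━━━━━━━━━━━━━━┛   ┃              
         ┃ ┗━━━━━━━━━━━━━━━━━━━━━┛              


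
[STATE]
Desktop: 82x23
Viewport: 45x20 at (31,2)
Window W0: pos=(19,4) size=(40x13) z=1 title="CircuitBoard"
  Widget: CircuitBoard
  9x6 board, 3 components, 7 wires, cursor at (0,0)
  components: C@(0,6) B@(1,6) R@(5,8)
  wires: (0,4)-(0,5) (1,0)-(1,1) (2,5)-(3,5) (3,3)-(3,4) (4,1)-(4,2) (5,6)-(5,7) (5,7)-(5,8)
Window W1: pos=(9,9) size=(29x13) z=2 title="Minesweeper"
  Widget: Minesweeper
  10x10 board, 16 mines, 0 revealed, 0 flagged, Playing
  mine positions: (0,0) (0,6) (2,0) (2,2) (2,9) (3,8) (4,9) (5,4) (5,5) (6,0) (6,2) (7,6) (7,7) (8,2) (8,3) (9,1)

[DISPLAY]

                                             
                                             
━━━━━━━━━━━━━━━━━━━━━━━━━━━┓                 
rd                         ┃                 
───────────────────────────┨                 
4 5 6 7 8                  ┃                 
         · ─ ·   C         ┃                 
━━━━━━┓                    ┃                 
      ┃          B         ┃                 
──────┨                    ┃                 
      ┃      ·             ┃                 
      ┃      │             ┃                 
      ┃─ ·   ·             ┃                 
      ┃                    ┃                 
      ┃━━━━━━━━━━━━━━━━━━━━┛                 
      ┃                                      
      ┃                                      
      ┃                                      
      ┃                                      
━━━━━━┛                                      


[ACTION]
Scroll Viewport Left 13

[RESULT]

                                             
                                             
 ┏━━━━━━━━━━━━━━━━━━━━━━━━━━━━━━━━━━━━━━┓    
 ┃ CircuitBoard                         ┃    
 ┠──────────────────────────────────────┨    
 ┃   0 1 2 3 4 5 6 7 8                  ┃    
 ┃0  [.]              · ─ ·   C         ┃    
━━━━━━━━━━━━━━━━━━━┓                    ┃    
eper               ┃          B         ┃    
───────────────────┨                    ┃    
■■                 ┃      ·             ┃    
■■                 ┃      │             ┃    
■■                 ┃─ ·   ·             ┃    
■■                 ┃                    ┃    
■■                 ┃━━━━━━━━━━━━━━━━━━━━┛    
■■                 ┃                         
■■                 ┃                         
■■                 ┃                         
■■                 ┃                         
━━━━━━━━━━━━━━━━━━━┛                         


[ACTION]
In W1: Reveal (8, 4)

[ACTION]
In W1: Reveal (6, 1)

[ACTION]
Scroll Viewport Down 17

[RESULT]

                                             
 ┏━━━━━━━━━━━━━━━━━━━━━━━━━━━━━━━━━━━━━━┓    
 ┃ CircuitBoard                         ┃    
 ┠──────────────────────────────────────┨    
 ┃   0 1 2 3 4 5 6 7 8                  ┃    
 ┃0  [.]              · ─ ·   C         ┃    
━━━━━━━━━━━━━━━━━━━┓                    ┃    
eper               ┃          B         ┃    
───────────────────┨                    ┃    
■■                 ┃      ·             ┃    
■■                 ┃      │             ┃    
■■                 ┃─ ·   ·             ┃    
■■                 ┃                    ┃    
■■                 ┃━━━━━━━━━━━━━━━━━━━━┛    
■■                 ┃                         
■■                 ┃                         
■■                 ┃                         
■■                 ┃                         
━━━━━━━━━━━━━━━━━━━┛                         
                                             


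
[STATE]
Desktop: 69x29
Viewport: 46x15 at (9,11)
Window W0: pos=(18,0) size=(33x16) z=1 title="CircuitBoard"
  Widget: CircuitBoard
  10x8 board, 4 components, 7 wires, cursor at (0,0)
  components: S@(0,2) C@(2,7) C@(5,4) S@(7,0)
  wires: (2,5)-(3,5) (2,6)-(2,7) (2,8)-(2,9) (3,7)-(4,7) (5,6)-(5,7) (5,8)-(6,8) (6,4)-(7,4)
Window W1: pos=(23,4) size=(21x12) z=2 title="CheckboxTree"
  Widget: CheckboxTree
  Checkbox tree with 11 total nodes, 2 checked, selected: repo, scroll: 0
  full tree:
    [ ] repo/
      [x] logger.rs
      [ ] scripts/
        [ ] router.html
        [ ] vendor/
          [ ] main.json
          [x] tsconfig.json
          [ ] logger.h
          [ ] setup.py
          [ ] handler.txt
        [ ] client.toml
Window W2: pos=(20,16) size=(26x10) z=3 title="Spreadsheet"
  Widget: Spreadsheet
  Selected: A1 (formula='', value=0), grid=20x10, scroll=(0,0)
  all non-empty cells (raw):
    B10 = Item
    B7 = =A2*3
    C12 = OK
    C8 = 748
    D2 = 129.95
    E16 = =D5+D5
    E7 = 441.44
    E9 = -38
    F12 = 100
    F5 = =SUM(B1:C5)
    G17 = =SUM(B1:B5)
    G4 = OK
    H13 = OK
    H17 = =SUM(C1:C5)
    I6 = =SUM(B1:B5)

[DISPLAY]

         ┃    ┃     [-] vendor/   ┃      ┃    
         ┃4   ┃       [ ] main.jso┃      ┃    
         ┃    ┃       [x] tsconfig┃      ┃    
         ┃5   ┃       [ ] logger.h┃   · ─┃    
         ┗━━━━┗━━━━━━━━━━━━━━━━━━━┛━━━━━━┛    
           ┏━━━━━━━━━━━━━━━━━━━━━━━━┓         
           ┃ Spreadsheet            ┃         
           ┠────────────────────────┨         
           ┃A1:                     ┃         
           ┃       A       B       C┃         
           ┃------------------------┃         
           ┃  1      [0]       0    ┃         
           ┃  2        0       0    ┃         
           ┃  3        0       0    ┃         
           ┗━━━━━━━━━━━━━━━━━━━━━━━━┛         


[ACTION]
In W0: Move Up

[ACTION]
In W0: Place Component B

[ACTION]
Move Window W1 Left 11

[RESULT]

   ┃     [-] vendor/   ┃                 ┃    
   ┃       [ ] main.jso┃                 ┃    
   ┃       [x] tsconfig┃                 ┃    
   ┃       [ ] logger.h┃      C       · ─┃    
   ┗━━━━━━━━━━━━━━━━━━━┛━━━━━━━━━━━━━━━━━┛    
           ┏━━━━━━━━━━━━━━━━━━━━━━━━┓         
           ┃ Spreadsheet            ┃         
           ┠────────────────────────┨         
           ┃A1:                     ┃         
           ┃       A       B       C┃         
           ┃------------------------┃         
           ┃  1      [0]       0    ┃         
           ┃  2        0       0    ┃         
           ┃  3        0       0    ┃         
           ┗━━━━━━━━━━━━━━━━━━━━━━━━┛         
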